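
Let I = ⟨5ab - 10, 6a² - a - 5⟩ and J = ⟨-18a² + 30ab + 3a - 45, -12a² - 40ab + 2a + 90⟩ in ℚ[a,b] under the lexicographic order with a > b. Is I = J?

Equality of ideals is decidable: compute both reduced Gröbner bases (unique for the ordering) and check whether they agree.
Buchberger on the first generating set:
f_1 = 5ab - 10, LT = ab.
f_2 = 6a² - a - 5, LT = a².

S(f_1,f_2): lcm = a²b. S = ⅙ab - 2a + ⅚b.
  leading term ab: subtract (1/30)·f_1 from ⅙ab - 2a + ⅚b → -2a + ⅚b + ⅓
  leading term a: no divisor's leading term divides it; move -2a to the remainder.
  leading term b: no divisor's leading term divides it; move ⅚b to the remainder.
  leading term 1: no divisor's leading term divides it; move ⅓ to the remainder.
  remainder -2a + ⅚b + ⅓ ≠ 0; add g_3 = -2a + ⅚b + ⅓ to the basis.

S(f_1,g_3): lcm = ab. S = 5/12b² + ⅙b - 2.
  leading term b²: no divisor's leading term divides it; move 5/12b² to the remainder.
  leading term b: no divisor's leading term divides it; move ⅙b to the remainder.
  leading term 1: no divisor's leading term divides it; move -2 to the remainder.
  remainder 5/12b² + ⅙b - 2 ≠ 0; add g_4 = 5/12b² + ⅙b - 2 to the basis.

S(f_2,g_3): lcm = a². S = 5/12ab - ⅚.
  leading term ab: subtract (1/12)·f_1 from 5/12ab - ⅚ → 0
  remainder 0.

S(f_1,g_4): lcm = ab². S = -⅖ab + 24/5a - 2b.
  leading term ab: subtract (-2/25)·f_1 from -⅖ab + 24/5a - 2b → 24/5a - 2b - ⅘
  leading term a: subtract (-12/5)·g_3 from 24/5a - 2b - ⅘ → 0
  remainder 0.

S(f_2,g_4): leading monomials are coprime, so the S-polynomial reduces to 0 (Buchberger's first criterion).
S(g_3,g_4): leading monomials are coprime, so the S-polynomial reduces to 0 (Buchberger's first criterion).
Every S-polynomial of the final basis reduces to 0, so we have a Gröbner basis.
Inter-reduce: drop elements whose leading term is divisible by another's, tail-reduce, and make monic.
Reduced Gröbner basis: {a - 5/12b - ⅙, b² + ⅖b - 24/5}.

Buchberger on the second generating set:
h_1 = -18a² + 30ab + 3a - 45, LT = a².
h_2 = -12a² - 40ab + 2a + 90, LT = a².

S(h_1,h_2): lcm = a². S = -5ab + 10.
  leading term ab: no divisor's leading term divides it; move -5ab to the remainder.
  leading term 1: no divisor's leading term divides it; move 10 to the remainder.
  remainder -5ab + 10 ≠ 0; add k_3 = -5ab + 10 to the basis.

S(h_1,k_3): lcm = a²b. S = -5/3ab² - ⅙ab + 2a + 5/2b.
  leading term ab²: subtract (⅓b)·k_3 from -5/3ab² - ⅙ab + 2a + 5/2b → -⅙ab + 2a - ⅚b
  leading term ab: subtract (1/30)·k_3 from -⅙ab + 2a - ⅚b → 2a - ⅚b - ⅓
  leading term a: no divisor's leading term divides it; move 2a to the remainder.
  leading term b: no divisor's leading term divides it; move -⅚b to the remainder.
  leading term 1: no divisor's leading term divides it; move -⅓ to the remainder.
  remainder 2a - ⅚b - ⅓ ≠ 0; add k_4 = 2a - ⅚b - ⅓ to the basis.

S(h_2,k_3): lcm = a²b. S = 10/3ab² - ⅙ab + 2a - 15/2b.
  leading term ab²: subtract (-⅔b)·k_3 from 10/3ab² - ⅙ab + 2a - 15/2b → -⅙ab + 2a - ⅚b
  leading term ab: subtract (1/30)·k_3 from -⅙ab + 2a - ⅚b → 2a - ⅚b - ⅓
  leading term a: subtract (1)·k_4 from 2a - ⅚b - ⅓ → 0
  remainder 0.

S(h_1,k_4): lcm = a². S = -5/4ab + 5/2.
  leading term ab: subtract (¼)·k_3 from -5/4ab + 5/2 → 0
  remainder 0.

S(h_2,k_4): lcm = a². S = 15/4ab - 15/2.
  leading term ab: subtract (-¾)·k_3 from 15/4ab - 15/2 → 0
  remainder 0.

S(k_3,k_4): lcm = ab. S = 5/12b² + ⅙b - 2.
  leading term b²: no divisor's leading term divides it; move 5/12b² to the remainder.
  leading term b: no divisor's leading term divides it; move ⅙b to the remainder.
  leading term 1: no divisor's leading term divides it; move -2 to the remainder.
  remainder 5/12b² + ⅙b - 2 ≠ 0; add k_5 = 5/12b² + ⅙b - 2 to the basis.

S(h_1,k_5): leading monomials are coprime, so the S-polynomial reduces to 0 (Buchberger's first criterion).
S(h_2,k_5): leading monomials are coprime, so the S-polynomial reduces to 0 (Buchberger's first criterion).
S(k_3,k_5): lcm = ab². S = -⅖ab + 24/5a - 2b.
  leading term ab: subtract (2/25)·k_3 from -⅖ab + 24/5a - 2b → 24/5a - 2b - ⅘
  leading term a: subtract (12/5)·k_4 from 24/5a - 2b - ⅘ → 0
  remainder 0.

S(k_4,k_5): leading monomials are coprime, so the S-polynomial reduces to 0 (Buchberger's first criterion).
Every S-polynomial of the final basis reduces to 0, so we have a Gröbner basis.
Inter-reduce: drop elements whose leading term is divisible by another's, tail-reduce, and make monic.
Reduced Gröbner basis: {a - 5/12b - ⅙, b² + ⅖b - 24/5}.

Same reduced basis, so the two generating sets span the same ideal.

Yes, the ideals are equal.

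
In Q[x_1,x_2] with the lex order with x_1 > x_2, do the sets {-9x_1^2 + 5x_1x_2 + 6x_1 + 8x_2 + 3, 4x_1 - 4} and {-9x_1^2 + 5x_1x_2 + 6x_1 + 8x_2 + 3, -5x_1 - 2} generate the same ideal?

No, the ideals differ.

Equality of ideals is decidable: compute both reduced Gröbner bases (unique for the ordering) and check whether they agree.
Buchberger on the first generating set:
f_1 = -9x_1^2 + 5x_1x_2 + 6x_1 + 8x_2 + 3, LT = x_1^2.
f_2 = 4x_1 - 4, LT = x_1.

S(f_1,f_2): lcm = x_1^2. S = -5/9x_1x_2 + 1/3x_1 - 8/9x_2 - 1/3.
  reduce S modulo (f_1, f_2):
  remainder -13/9x_2 ≠ 0; add g_3 = -13/9x_2 to the basis.

The other S-polynomials (S(f_1,g_3), S(f_2,g_3)) all reduce to 0 modulo the current basis, so we have a Gröbner basis.
Inter-reduce: drop elements whose leading term is divisible by another's, tail-reduce, and make monic.
Reduced Gröbner basis: {x_1 - 1, x_2}.

Buchberger on the second generating set:
h_1 = -9x_1^2 + 5x_1x_2 + 6x_1 + 8x_2 + 3, LT = x_1^2.
h_2 = -5x_1 - 2, LT = x_1.

S(h_1,h_2): lcm = x_1^2. S = -5/9x_1x_2 - 16/15x_1 - 8/9x_2 - 1/3.
  reduce S modulo (h_1, h_2):
  remainder -2/3x_2 + 7/75 ≠ 0; add k_3 = -2/3x_2 + 7/75 to the basis.

The other S-polynomials (S(h_1,k_3), S(h_2,k_3)) all reduce to 0 modulo the current basis, so we have a Gröbner basis.
Inter-reduce: drop elements whose leading term is divisible by another's, tail-reduce, and make monic.
Reduced Gröbner basis: {x_1 + 2/5, x_2 - 7/50}.

The bases are distinct; the ideals are different.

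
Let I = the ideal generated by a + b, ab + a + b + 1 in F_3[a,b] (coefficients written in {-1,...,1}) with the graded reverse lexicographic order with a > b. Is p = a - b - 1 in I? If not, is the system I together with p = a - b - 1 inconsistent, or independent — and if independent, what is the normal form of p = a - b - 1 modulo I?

a - b - 1 is independent of I; its normal form modulo I is b - 1.

First compute the reduced Gröbner basis of I by Buchberger's algorithm.
f_1 = a + b, LT = a.
f_2 = ab + a + b + 1, LT = ab.

S(f_1,f_2): lcm = ab. S = b^{2} - a - b - 1.
  leading term b^{2}: no divisor's leading term divides it; move b^{2} to the remainder.
  leading term a: subtract (-1)·f_1 from -a - b - 1 → -1
  leading term 1: no divisor's leading term divides it; move -1 to the remainder.
  remainder b^{2} - 1 ≠ 0; add h_3 = b^{2} - 1 to the basis.

The other S-polynomials (S(f_1,h_3), S(f_2,h_3)) all reduce to 0 modulo the current basis, so we have a Gröbner basis.
Inter-reduce: drop elements whose leading term is divisible by another's, tail-reduce, and make monic.
Reduced Gröbner basis: {b^{2} - 1, a + b}.
Label its elements g_1 = b^{2} - 1, g_2 = a + b.

Reduce p = a - b - 1 modulo G:
  leading term a: subtract (1)·g_2 from a - b - 1 → b - 1
  leading term b: no divisor's leading term divides it; move b to the remainder.
  leading term 1: no divisor's leading term divides it; move -1 to the remainder.
  normal form = b - 1.
The normal form is nonzero, so p ∉ I. Since p minus its normal form lies in I, I + (p) = I + (r) where r = b - 1; decide whether this ideal is the whole ring.
Run Buchberger on G together with r (pairs among the g_i already reduce to 0 since G is a Gröbner basis):
g_1 = b^{2} - 1, LT = b^{2}.
g_2 = a + b, LT = a.
r = b - 1, LT = b.

The S-polynomials (S(g_1,g_2), S(g_1,r), S(g_2,r)) all reduce to 0 modulo the current basis, so we have a Gröbner basis.
Inter-reduce: drop elements whose leading term is divisible by another's, tail-reduce, and make monic.
Reduced Gröbner basis: {a + 1, b - 1}.
The reduced Gröbner basis of I + (p) is {a + 1, b - 1} ≠ {1}, a proper ideal, so the enlarged system stays consistent: p is independent of I, with normal form b - 1.

Ideal membership is decidable via reduction modulo a Gröbner basis.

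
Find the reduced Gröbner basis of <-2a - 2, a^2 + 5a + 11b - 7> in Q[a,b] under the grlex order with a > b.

f_1 = -2a - 2, LT = a.
f_2 = a^2 + 5a + 11b - 7, LT = a^2.

S(f_1,f_2): lcm = a^2. S = -4a - 11b + 7.
  leading term a: subtract (2)·f_1 from -4a - 11b + 7 → -11b + 11
  leading term b: no divisor's leading term divides it; move -11b to the remainder.
  leading term 1: no divisor's leading term divides it; move 11 to the remainder.
  remainder -11b + 11 ≠ 0; add g_3 = -11b + 11 to the basis.

The other S-polynomials (S(f_1,g_3), S(f_2,g_3)) all reduce to 0 modulo the current basis, so we have a Gröbner basis.
Inter-reduce: drop elements whose leading term is divisible by another's, tail-reduce, and make monic.

G = {a + 1, b - 1}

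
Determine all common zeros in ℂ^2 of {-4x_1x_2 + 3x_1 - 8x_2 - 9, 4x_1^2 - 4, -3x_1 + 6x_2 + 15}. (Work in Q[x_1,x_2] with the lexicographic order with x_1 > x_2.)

Compute a lex Gröbner basis by Buchberger's algorithm.
f_1 = -4x_1x_2 + 3x_1 - 8x_2 - 9, LT = x_1x_2.
f_2 = 4x_1^2 - 4, LT = x_1^2.
f_3 = -3x_1 + 6x_2 + 15, LT = x_1.

S(f_1,f_2): lcm = x_1^2x_2. S = -3/4x_1^2 + 2x_1x_2 + 9/4x_1 + x_2.
  leading term x_1^2: subtract (-3/16)·f_2 from -3/4x_1^2 + 2x_1x_2 + 9/4x_1 + x_2 → 2x_1x_2 + 9/4x_1 + x_2 - 3/4
  leading term x_1x_2: subtract (-1/2)·f_1 from 2x_1x_2 + 9/4x_1 + x_2 - 3/4 → 15/4x_1 - 3x_2 - 21/4
  leading term x_1: subtract (-5/4)·f_3 from 15/4x_1 - 3x_2 - 21/4 → 9/2x_2 + 27/2
  leading term x_2: no divisor's leading term divides it; move 9/2x_2 to the remainder.
  leading term 1: no divisor's leading term divides it; move 27/2 to the remainder.
  remainder 9/2x_2 + 27/2 ≠ 0; add h_4 = 9/2x_2 + 27/2 to the basis.

The other S-polynomials (S(f_1,f_3), S(f_2,f_3), S(f_1,h_4), S(f_2,h_4), S(f_3,h_4)) all reduce to 0 modulo the current basis, so we have a Gröbner basis.
Inter-reduce: drop elements whose leading term is divisible by another's, tail-reduce, and make monic.
Reduced Gröbner basis: {x_1 + 1, x_2 + 3}.

The lex basis is triangular: the last element involves only x_2. Solving x_2 + 3 = 0 gives x_2 ∈ {-3}; substituting each value into the earlier elements determines the remaining variables.
  x_2 = -3: the earlier basis element becomes x_1 + 1 = 0, giving x_1 = -1 — point (-1, -3).

{(-1, -3)}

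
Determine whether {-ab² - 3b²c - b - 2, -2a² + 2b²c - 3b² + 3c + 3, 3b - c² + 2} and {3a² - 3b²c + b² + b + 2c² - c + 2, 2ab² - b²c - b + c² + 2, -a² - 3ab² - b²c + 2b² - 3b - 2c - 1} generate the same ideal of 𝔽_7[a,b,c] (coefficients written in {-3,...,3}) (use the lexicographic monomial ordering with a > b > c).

Equality of ideals is decidable: compute both reduced Gröbner bases (unique for the ordering) and check whether they agree.
Buchberger on the first generating set:
f_1 = -ab² - 3b²c - b - 2, LT = ab².
f_2 = -2a² + 2b²c - 3b² + 3c + 3, LT = a².
f_3 = 3b - c² + 2, LT = b.

S(f_1,f_2): lcm = a²b². S = 3ab²c + ab + 2a + b⁴c + 2b⁴ - 2b²c - 2b².
  reduce S modulo (f_1, f_2, f_3):
  remainder -2ac² - a + 2c⁹ - 3c⁸ - 2c⁷ + 2c⁶ - 2c⁵ + c⁴ + 2c³ - 2c² + 3c - 3 ≠ 0; add g_4 = -2ac² - a + 2c⁹ - 3c⁸ - 2c⁷ + 2c⁶ - 2c⁵ + c⁴ + 2c³ - 2c² + 3c - 3 to the basis.

S(f_1,f_3): lcm = ab². S = -2abc² - 3ab + 3b²c + b + 2.
  reduce S modulo (f_1, f_2, f_3, g_4):
  remainder -3a - 3c¹¹ + c¹⁰ - c⁹ + 3c⁸ - 2c⁶ - c⁵ + c⁴ + 3c³ + 3c² - 2 ≠ 0; add g_5 = -3a - 3c¹¹ + c¹⁰ - c⁹ + 3c⁸ - 2c⁶ - c⁵ + c⁴ + 3c³ + 3c² - 2 to the basis.

S(f_1,g_4): lcm = ab²c². S = 3ab² + b²c⁹ + 2b²c⁸ - b²c⁷ + b²c⁶ - b²c⁵ - 3b²c⁴ - 3b²c³ - b²c² - 2b²c + 2b² + bc² + 2c².
  reduce S modulo (f_1, f_2, f_3, g_4, g_5):
  remainder -3c¹³ + c¹² + c¹¹ - 3c⁸ + 2c⁷ - 3c⁶ + 2c⁵ + 2c⁴ + 2c³ - c² - c ≠ 0; add g_6 = -3c¹³ + c¹² + c¹¹ - 3c⁸ + 2c⁷ - 3c⁶ + 2c⁵ + 2c⁴ + 2c³ - c² - c to the basis.

The other S-polynomials (S(f_2,f_3), S(f_2,g_4), S(f_3,g_4), S(f_1,g_5), S(f_2,g_5), S(f_3,g_5), S(g_4,g_5), S(f_1,g_6), S(f_2,g_6), S(f_3,g_6), S(g_4,g_6), S(g_5,g_6)) all reduce to 0 modulo the current basis, so we have a Gröbner basis.
Inter-reduce: drop elements whose leading term is divisible by another's, tail-reduce, and make monic.
Reduced Gröbner basis: {a + c¹¹ + 2c¹⁰ - 2c⁹ - c⁸ + 3c⁶ - 2c⁵ + 2c⁴ - c³ - c² + 3, b + 2c² + 3, c¹³ + 2c¹² + 2c¹¹ + c⁸ - 3c⁷ + c⁶ - 3c⁵ - 3c⁴ - 3c³ - 2c² - 2c}.

Buchberger on the second generating set:
h_1 = 3a² - 3b²c + b² + b + 2c² - c + 2, LT = a².
h_2 = 2ab² - b²c - b + c² + 2, LT = ab².
h_3 = -a² - 3ab² - b²c + 2b² - 3b - 2c - 1, LT = a².

S(h_1,h_2): lcm = a²b². S = -3ab²c - 3ab + 3ac² - a - b⁴c - 2b⁴ - 2b³ + 3b²c² + 2b²c + 3b².
  reduce S modulo (h_1, h_2, h_3):
  remainder -3ab + 3ac² - a - b⁴c - 2b⁴ - 2b³ - 2b²c² + 2b²c + 3b² + 2bc - 2c³ + 3c ≠ 0; add k_4 = -3ab + 3ac² - a - b⁴c - 2b⁴ - 2b³ - 2b²c² + 2b²c + 3b² + 2bc - 2c³ + 3c to the basis.

S(h_1,h_3): lcm = a². S = -3ab² - 2b²c + 2b + 3c² + 2.
  reduce S modulo (h_1, h_2, h_3, k_4):
  remainder -3b + c² - 2 ≠ 0; add k_5 = -3b + c² - 2 to the basis.

S(h_2,k_4): lcm = ab². S = abc² + 2ab + 2b⁵c - 3b⁵ - 3b⁴ - 3b³c² + 3b³c + b³ - b²c - 3bc³ + bc + 3b - 3c² + 1.
  reduce S modulo (h_1, h_2, h_3, k_4, k_5):
  remainder ac⁴ - 3ac² - 3a + 3c¹¹ - c¹⁰ + 2c⁸ + c⁷ + c⁶ - 2c⁵ + 2c⁴ - 2c³ + c² - 2 ≠ 0; add k_6 = ac⁴ - 3ac² - 3a + 3c¹¹ - c¹⁰ + 2c⁸ + c⁷ + c⁶ - 2c⁵ + 2c⁴ - 2c³ + c² - 2 to the basis.

S(h_2,k_5): lcm = ab². S = -2abc² - 3ab + 3b²c + 3b - 3c² + 1.
  reduce S modulo (h_1, h_2, h_3, k_4, k_5, k_6):
  remainder ac² + 2a - 2c¹¹ + 3c¹⁰ + 3c⁹ + c⁷ - 2c⁵ - c⁴ + c³ + 3c² + 2c - 1 ≠ 0; add k_7 = ac² + 2a - 2c¹¹ + 3c¹⁰ + 3c⁹ + c⁷ - 2c⁵ - c⁴ + c³ + 3c² + 2c - 1 to the basis.

S(k_4,k_5): lcm = ab. S = -3ac² + 2a - 2b⁴c + 3b⁴ + 3b³ + 3b²c² - 3b²c - b² - 3bc + 3c³ - c.
  reduce S modulo (h_1, h_2, h_3, k_4, k_5, k_6, k_7):
  remainder a + c¹¹ + 2c¹⁰ - 2c⁹ - c⁸ + 3c⁶ - 2c⁵ + 2c⁴ - c³ - c² + 3 ≠ 0; add k_8 = a + c¹¹ + 2c¹⁰ - 2c⁹ - c⁸ + 3c⁶ - 2c⁵ + 2c⁴ - c³ - c² + 3 to the basis.

S(h_1,k_6): lcm = a²c⁴. S = 3a²c² + 3a² - 3ac¹¹ + ac¹⁰ - 2ac⁸ - ac⁷ - ac⁶ + 2ac⁵ - 2ac⁴ + 2ac³ - ac² + 2a - b²c⁵ - 2b²c⁴ - 2bc⁴ + 3c⁶ + 2c⁵ + 3c⁴.
  reduce S modulo (h_1, h_2, h_3, k_4, k_5, k_6, k_7, k_8):
  remainder 2c¹⁸ + c¹⁷ + c¹⁵ + c¹⁴ + 3c¹³ - c¹² - 3c¹¹ + 2c¹⁰ + c⁹ - 2c⁸ - 2c⁷ - c⁶ + 2c⁵ - c⁴ + c³ - c² + 2c ≠ 0; add k_9 = 2c¹⁸ + c¹⁷ + c¹⁵ + c¹⁴ + 3c¹³ - c¹² - 3c¹¹ + 2c¹⁰ + c⁹ - 2c⁸ - 2c⁷ - c⁶ + 2c⁵ - c⁴ + c³ - c² + 2c to the basis.

S(h_2,k_6): lcm = ab²c⁴. S = 3ab²c² + 3ab² - 3b²c¹¹ + b²c¹⁰ - 2b²c⁸ - b²c⁷ - b²c⁶ - 2b²c⁵ - 2b²c⁴ + 2b²c³ - b²c² + 2b² + 3bc⁴ - 3c⁶ + c⁴.
  reduce S modulo (h_1, h_2, h_3, k_4, k_5, k_6, k_7, k_8, k_9):
  remainder 2c¹⁵ - 3c¹⁴ - c¹³ - 3c¹² - 3c¹¹ + 2c¹⁰ + c⁹ - 3c⁸ + 2c⁷ + 3c⁶ + 2c⁵ - 3c⁴ - 3c³ + 3c² + 3c ≠ 0; add k_10 = 2c¹⁵ - 3c¹⁴ - c¹³ - 3c¹² - 3c¹¹ + 2c¹⁰ + c⁹ - 3c⁸ + 2c⁷ + 3c⁶ + 2c⁵ - 3c⁴ - 3c³ + 3c² + 3c to the basis.

S(k_4,k_6): lcm = abc⁴. S = 3abc² + 3ab - ac⁶ - 2ac⁴ - 2b⁴c⁵ + 3b⁴c⁴ + 3b³c⁴ + 3b²c⁶ - 3b²c⁵ - b²c⁴ - 3bc¹¹ + bc¹⁰ - 2bc⁸ - bc⁷ - bc⁶ - bc⁵ - 2bc⁴ + 2bc³ - bc² + 2b + 3c⁷ - c⁵.
  reduce S modulo (h_1, h_2, h_3, k_4, k_5, k_6, k_7, k_8, k_9, k_10):
  remainder -2c¹³ + 3c¹² + 3c¹¹ - 2c⁸ - c⁷ - 2c⁶ - c⁵ - c⁴ - c³ - 3c² - 3c ≠ 0; add k_11 = -2c¹³ + 3c¹² + 3c¹¹ - 2c⁸ - c⁷ - 2c⁶ - c⁵ - c⁴ - c³ - 3c² - 3c to the basis.

The other S-polynomials (S(h_2,h_3), S(h_1,k_4), S(h_3,k_4), S(h_1,k_5), S(h_3,k_5), S(h_3,k_6), S(k_5,k_6), S(h_1,k_7), S(h_2,k_7), S(h_3,k_7), S(k_4,k_7), S(k_5,k_7), S(k_6,k_7), S(h_1,k_8), S(h_2,k_8), S(h_3,k_8), S(k_4,k_8), S(k_5,k_8), S(k_6,k_8), S(k_7,k_8), S(h_1,k_9), S(h_2,k_9), S(h_3,k_9), S(k_4,k_9), S(k_5,k_9), S(k_6,k_9), S(k_7,k_9), S(k_8,k_9), S(h_1,k_10), S(h_2,k_10), S(h_3,k_10), S(k_4,k_10), S(k_5,k_10), S(k_6,k_10), S(k_7,k_10), S(k_8,k_10), S(k_9,k_10), S(h_1,k_11), S(h_2,k_11), S(h_3,k_11), S(k_4,k_11), S(k_5,k_11), S(k_6,k_11), S(k_7,k_11), S(k_8,k_11), S(k_9,k_11), S(k_10,k_11)) all reduce to 0 modulo the current basis, so we have a Gröbner basis.
Inter-reduce: drop elements whose leading term is divisible by another's, tail-reduce, and make monic.
Reduced Gröbner basis: {a + c¹¹ + 2c¹⁰ - 2c⁹ - c⁸ + 3c⁶ - 2c⁵ + 2c⁴ - c³ - c² + 3, b + 2c² + 3, c¹³ + 2c¹² + 2c¹¹ + c⁸ - 3c⁷ + c⁶ - 3c⁵ - 3c⁴ - 3c³ - 2c² - 2c}.

Same reduced basis, so the two generating sets span the same ideal.

Yes, the ideals are equal.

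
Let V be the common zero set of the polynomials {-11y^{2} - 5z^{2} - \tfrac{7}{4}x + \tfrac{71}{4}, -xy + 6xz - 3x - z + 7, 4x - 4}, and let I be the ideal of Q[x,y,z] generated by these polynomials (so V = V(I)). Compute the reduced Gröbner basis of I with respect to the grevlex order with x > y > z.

f_1 = -11y^{2} - 5z^{2} - \tfrac{7}{4}x + \tfrac{71}{4}, LT = y^{2}.
f_2 = -xy + 6xz - 3x - z + 7, LT = xy.
f_3 = 4x - 4, LT = x.

S(f_1,f_2): lcm = xy^{2}. S = 6xyz + \tfrac{5}{11}xz^{2} + \tfrac{7}{44}x^{2} - 3xy - yz - \tfrac{71}{44}x + 7y.
  leading term xyz: subtract (-6z)·f_2 from 6xyz + \tfrac{5}{11}xz^{2} + \tfrac{7}{44}x^{2} - 3xy - yz - \tfrac{71}{44}x + 7y → \tfrac{401}{11}xz^{2} + \tfrac{7}{44}x^{2} - 3xy - 18xz - yz - 6z^{2} - \tfrac{71}{44}x + 7y + 42z
  leading term xz^{2}: subtract (\tfrac{401}{44}z^{2})·f_3 from \tfrac{401}{11}xz^{2} + \tfrac{7}{44}x^{2} - 3xy - 18xz - yz - 6z^{2} - \tfrac{71}{44}x + 7y + 42z → \tfrac{7}{44}x^{2} - 3xy - 18xz - yz + \tfrac{335}{11}z^{2} - \tfrac{71}{44}x + 7y + 42z
  leading term x^{2}: subtract (\tfrac{7}{176}x)·f_3 from \tfrac{7}{44}x^{2} - 3xy - 18xz - yz + \tfrac{335}{11}z^{2} - \tfrac{71}{44}x + 7y + 42z → -3xy - 18xz - yz + \tfrac{335}{11}z^{2} - \tfrac{16}{11}x + 7y + 42z
  leading term xy: subtract (3)·f_2 from -3xy - 18xz - yz + \tfrac{335}{11}z^{2} - \tfrac{16}{11}x + 7y + 42z → -36xz - yz + \tfrac{335}{11}z^{2} + \tfrac{83}{11}x + 7y + 45z - 21
  leading term xz: subtract (-9z)·f_3 from -36xz - yz + \tfrac{335}{11}z^{2} + \tfrac{83}{11}x + 7y + 45z - 21 → -yz + \tfrac{335}{11}z^{2} + \tfrac{83}{11}x + 7y + 9z - 21
  leading term yz: no divisor's leading term divides it; move -yz to the remainder.
  leading term z^{2}: no divisor's leading term divides it; move \tfrac{335}{11}z^{2} to the remainder.
  leading term x: subtract (\tfrac{83}{44})·f_3 from \tfrac{83}{11}x + 7y + 9z - 21 → 7y + 9z - \tfrac{148}{11}
  leading term y: no divisor's leading term divides it; move 7y to the remainder.
  leading term z: no divisor's leading term divides it; move 9z to the remainder.
  leading term 1: no divisor's leading term divides it; move -\tfrac{148}{11} to the remainder.
  remainder -yz + \tfrac{335}{11}z^{2} + 7y + 9z - \tfrac{148}{11} ≠ 0; add g_4 = -yz + \tfrac{335}{11}z^{2} + 7y + 9z - \tfrac{148}{11} to the basis.

S(f_2,f_3): lcm = xy. S = -6xz + 3x + y + z - 7.
  leading term xz: subtract (-\tfrac{3}{2}z)·f_3 from -6xz + 3x + y + z - 7 → 3x + y - 5z - 7
  leading term x: subtract (\tfrac{3}{4})·f_3 from 3x + y - 5z - 7 → y - 5z - 4
  leading term y: no divisor's leading term divides it; move y to the remainder.
  leading term z: no divisor's leading term divides it; move -5z to the remainder.
  leading term 1: no divisor's leading term divides it; move -4 to the remainder.
  remainder y - 5z - 4 ≠ 0; add g_5 = y - 5z - 4 to the basis.

S(f_1,g_4): lcm = y^{2}z. S = \tfrac{335}{11}yz^{2} + \tfrac{5}{11}z^{3} + 7y^{2} + \tfrac{7}{44}xz + 9yz - \tfrac{148}{11}y - \tfrac{71}{44}z.
  leading term yz^{2}: subtract (-\tfrac{335}{11}z)·g_4 from \tfrac{335}{11}yz^{2} + \tfrac{5}{11}z^{3} + 7y^{2} + \tfrac{7}{44}xz + 9yz - \tfrac{148}{11}y - \tfrac{71}{44}z → \tfrac{112280}{121}z^{3} + 7y^{2} + \tfrac{7}{44}xz + \tfrac{2444}{11}yz + \tfrac{3015}{11}z^{2} - \tfrac{148}{11}y - \tfrac{199101}{484}z
  leading term z^{3}: no divisor's leading term divides it; move \tfrac{112280}{121}z^{3} to the remainder.
  leading term y^{2}: subtract (-\tfrac{7}{11})·f_1 from 7y^{2} + \tfrac{7}{44}xz + \tfrac{2444}{11}yz + \tfrac{3015}{11}z^{2} - \tfrac{148}{11}y - \tfrac{199101}{484}z → \tfrac{7}{44}xz + \tfrac{2444}{11}yz + \tfrac{2980}{11}z^{2} - \tfrac{49}{44}x - \tfrac{148}{11}y - \tfrac{199101}{484}z + \tfrac{497}{44}
  leading term xz: subtract (\tfrac{7}{176}z)·f_3 from \tfrac{7}{44}xz + \tfrac{2444}{11}yz + \tfrac{2980}{11}z^{2} - \tfrac{49}{44}x - \tfrac{148}{11}y - \tfrac{199101}{484}z + \tfrac{497}{44} → \tfrac{2444}{11}yz + \tfrac{2980}{11}z^{2} - \tfrac{49}{44}x - \tfrac{148}{11}y - \tfrac{49756}{121}z + \tfrac{497}{44}
  leading term yz: subtract (-\tfrac{2444}{11})·g_4 from \tfrac{2444}{11}yz + \tfrac{2980}{11}z^{2} - \tfrac{49}{44}x - \tfrac{148}{11}y - \tfrac{49756}{121}z + \tfrac{497}{44} → \tfrac{851520}{121}z^{2} - \tfrac{49}{44}x + \tfrac{16960}{11}y + \tfrac{192200}{121}z - \tfrac{1441381}{484}
  leading term z^{2}: no divisor's leading term divides it; move \tfrac{851520}{121}z^{2} to the remainder.
  leading term x: subtract (-\tfrac{49}{176})·f_3 from -\tfrac{49}{44}x + \tfrac{16960}{11}y + \tfrac{192200}{121}z - \tfrac{1441381}{484} → \tfrac{16960}{11}y + \tfrac{192200}{121}z - \tfrac{360480}{121}
  leading term y: subtract (\tfrac{16960}{11})·g_5 from \tfrac{16960}{11}y + \tfrac{192200}{121}z - \tfrac{360480}{121} → \tfrac{1125000}{121}z + \tfrac{385760}{121}
  leading term z: no divisor's leading term divides it; move \tfrac{1125000}{121}z to the remainder.
  leading term 1: no divisor's leading term divides it; move \tfrac{385760}{121} to the remainder.
  remainder \tfrac{112280}{121}z^{3} + \tfrac{851520}{121}z^{2} + \tfrac{1125000}{121}z + \tfrac{385760}{121} ≠ 0; add g_6 = \tfrac{112280}{121}z^{3} + \tfrac{851520}{121}z^{2} + \tfrac{1125000}{121}z + \tfrac{385760}{121} to the basis.

S(f_2,g_4): lcm = xyz. S = \tfrac{269}{11}xz^{2} + 7xy + 12xz + z^{2} - \tfrac{148}{11}x - 7z.
  leading term xz^{2}: subtract (\tfrac{269}{44}z^{2})·f_3 from \tfrac{269}{11}xz^{2} + 7xy + 12xz + z^{2} - \tfrac{148}{11}x - 7z → 7xy + 12xz + \tfrac{280}{11}z^{2} - \tfrac{148}{11}x - 7z
  leading term xy: subtract (-7)·f_2 from 7xy + 12xz + \tfrac{280}{11}z^{2} - \tfrac{148}{11}x - 7z → 54xz + \tfrac{280}{11}z^{2} - \tfrac{379}{11}x - 14z + 49
  leading term xz: subtract (\tfrac{27}{2}z)·f_3 from 54xz + \tfrac{280}{11}z^{2} - \tfrac{379}{11}x - 14z + 49 → \tfrac{280}{11}z^{2} - \tfrac{379}{11}x + 40z + 49
  leading term z^{2}: no divisor's leading term divides it; move \tfrac{280}{11}z^{2} to the remainder.
  leading term x: subtract (-\tfrac{379}{44})·f_3 from -\tfrac{379}{11}x + 40z + 49 → 40z + \tfrac{160}{11}
  leading term z: no divisor's leading term divides it; move 40z to the remainder.
  leading term 1: no divisor's leading term divides it; move \tfrac{160}{11} to the remainder.
  remainder \tfrac{280}{11}z^{2} + 40z + \tfrac{160}{11} ≠ 0; add g_7 = \tfrac{280}{11}z^{2} + 40z + \tfrac{160}{11} to the basis.

The other S-polynomials (S(f_1,f_3), S(f_3,g_4), S(f_1,g_5), S(f_2,g_5), S(f_3,g_5), S(g_4,g_5), S(f_1,g_6), S(f_2,g_6), S(f_3,g_6), S(g_4,g_6), S(g_5,g_6), S(f_1,g_7), S(f_2,g_7), S(f_3,g_7), S(g_4,g_7), S(g_5,g_7), S(g_6,g_7)) all reduce to 0 modulo the current basis, so we have a Gröbner basis.
Inter-reduce: drop elements whose leading term is divisible by another's, tail-reduce, and make monic.

G = {z^{2} + \tfrac{11}{7}z + \tfrac{4}{7}, x - 1, y - 5z - 4}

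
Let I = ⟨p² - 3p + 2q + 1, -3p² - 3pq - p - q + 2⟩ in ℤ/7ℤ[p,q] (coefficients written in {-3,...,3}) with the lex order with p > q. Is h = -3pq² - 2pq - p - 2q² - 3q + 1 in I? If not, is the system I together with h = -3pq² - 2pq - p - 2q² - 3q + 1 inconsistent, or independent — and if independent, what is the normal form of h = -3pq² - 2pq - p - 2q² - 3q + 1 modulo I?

-3pq² - 2pq - p - 2q² - 3q + 1 is independent of I; its normal form modulo I is -2p + 3q - 2.

First compute the reduced Gröbner basis of I by Buchberger's algorithm.
f_1 = p² - 3p + 2q + 1, LT = p².
f_2 = -3p² - 3pq - p - q + 2, LT = p².

S(f_1,f_2): lcm = p². S = -pq - p - 3q - 3.
  reduce S modulo (f_1, f_2):
  remainder -pq - p - 3q - 3 ≠ 0; add k_3 = -pq - p - 3q - 3 to the basis.

S(f_1,k_3): lcm = p²q. S = -p² + pq - 3p + 2q² + q.
  reduce S modulo (f_1, f_2, k_3):
  remainder 2q² - 2 ≠ 0; add k_4 = 2q² - 2 to the basis.

The other S-polynomials (S(f_2,k_3), S(f_1,k_4), S(f_2,k_4), S(k_3,k_4)) all reduce to 0 modulo the current basis, so we have a Gröbner basis.
Inter-reduce: drop elements whose leading term is divisible by another's, tail-reduce, and make monic.
Reduced Gröbner basis: {p² - 3p + 2q + 1, pq + p + 3q + 3, q² - 1}.
Label its elements g_1 = p² - 3p + 2q + 1, g_2 = pq + p + 3q + 3, g_3 = q² - 1.

Reduce h = -3pq² - 2pq - p - 2q² - 3q + 1 modulo G:
  leading term pq²: subtract (-3q)·g_2 from -3pq² - 2pq - p - 2q² - 3q + 1 → pq - p - q + 1
  leading term pq: subtract (1)·g_2 from pq - p - q + 1 → -2p + 3q - 2
  leading term p: no divisor's leading term divides it; move -2p to the remainder.
  leading term q: no divisor's leading term divides it; move 3q to the remainder.
  leading term 1: no divisor's leading term divides it; move -2 to the remainder.
  normal form = -2p + 3q - 2.
The normal form is nonzero, so h ∉ I. Since h minus its normal form lies in I, I + (h) = I + (r) where r = -2p + 3q - 2; decide whether this ideal is the whole ring.
Run Buchberger on G together with r (pairs among the g_i already reduce to 0 since G is a Gröbner basis):
g_1 = p² - 3p + 2q + 1, LT = p².
g_2 = pq + p + 3q + 3, LT = pq.
g_3 = q² - 1, LT = q².
r = -2p + 3q - 2, LT = p.

S(g_1,r): lcm = p². S = -2pq + 3p + 2q + 1.
  reduce S modulo (g_1, g_2, g_3, r):
  remainder -2q + 2 ≠ 0; add m_5 = -2q + 2 to the basis.

The other S-polynomials (S(g_1,g_2), S(g_1,g_3), S(g_2,g_3), S(g_2,r), S(g_3,r), S(g_1,m_5), S(g_2,m_5), S(g_3,m_5), S(r,m_5)) all reduce to 0 modulo the current basis, so we have a Gröbner basis.
Inter-reduce: drop elements whose leading term is divisible by another's, tail-reduce, and make monic.
Reduced Gröbner basis: {p + 3, q - 1}.
The reduced Gröbner basis of I + (h) is {p + 3, q - 1} ≠ {1}, a proper ideal, so the enlarged system stays consistent: h is independent of I, with normal form -2p + 3q - 2.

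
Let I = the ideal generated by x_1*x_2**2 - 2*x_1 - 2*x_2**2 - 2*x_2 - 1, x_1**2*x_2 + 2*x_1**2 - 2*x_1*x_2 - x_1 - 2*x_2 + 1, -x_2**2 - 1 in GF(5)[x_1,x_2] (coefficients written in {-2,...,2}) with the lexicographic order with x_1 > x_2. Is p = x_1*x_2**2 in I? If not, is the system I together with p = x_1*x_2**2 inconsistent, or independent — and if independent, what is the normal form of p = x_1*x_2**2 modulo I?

x_1*x_2**2 lies in I (it reduces to 0).

First compute the reduced Gröbner basis of I by Buchberger's algorithm.
f_1 = x_1*x_2**2 - 2*x_1 - 2*x_2**2 - 2*x_2 - 1, LT = x_1*x_2**2.
f_2 = x_1**2*x_2 + 2*x_1**2 - 2*x_1*x_2 - x_1 - 2*x_2 + 1, LT = x_1**2*x_2.
f_3 = -x_2**2 - 1, LT = x_2**2.

S(f_1,f_2): lcm = x_1**2*x_2**2. S = -2*x_1**2*x_2 - 2*x_1**2 - x_1*x_2 - x_1 + 2*x_2**2 - x_2.
  leading term x_1**2*x_2: subtract (-2)·f_2 from -2*x_1**2*x_2 - 2*x_1**2 - x_1*x_2 - x_1 + 2*x_2**2 - x_2 → 2*x_1**2 + 2*x_1 + 2*x_2**2 + 2
  leading term x_1**2: no divisor's leading term divides it; move 2*x_1**2 to the remainder.
  leading term x_1: no divisor's leading term divides it; move 2*x_1 to the remainder.
  leading term x_2**2: subtract (-2)·f_3 from 2*x_2**2 + 2 → 0
  remainder 2*x_1**2 + 2*x_1 ≠ 0; add h_4 = 2*x_1**2 + 2*x_1 to the basis.

S(f_1,f_3): lcm = x_1*x_2**2. S = 2*x_1 - 2*x_2**2 - 2*x_2 - 1.
  leading term x_1: no divisor's leading term divides it; move 2*x_1 to the remainder.
  leading term x_2**2: subtract (2)·f_3 from -2*x_2**2 - 2*x_2 - 1 → -2*x_2 + 1
  leading term x_2: no divisor's leading term divides it; move -2*x_2 to the remainder.
  leading term 1: no divisor's leading term divides it; move 1 to the remainder.
  remainder 2*x_1 - 2*x_2 + 1 ≠ 0; add h_5 = 2*x_1 - 2*x_2 + 1 to the basis.

S(f_2,h_4): lcm = x_1**2*x_2. S = 2*x_1**2 + 2*x_1*x_2 - x_1 - 2*x_2 + 1.
  leading term x_1**2: subtract (1)·h_4 from 2*x_1**2 + 2*x_1*x_2 - x_1 - 2*x_2 + 1 → 2*x_1*x_2 + 2*x_1 - 2*x_2 + 1
  leading term x_1*x_2: subtract (x_2)·h_5 from 2*x_1*x_2 + 2*x_1 - 2*x_2 + 1 → 2*x_1 + 2*x_2**2 + 2*x_2 + 1
  leading term x_1: subtract (1)·h_5 from 2*x_1 + 2*x_2**2 + 2*x_2 + 1 → 2*x_2**2 - x_2
  leading term x_2**2: subtract (-2)·f_3 from 2*x_2**2 - x_2 → -x_2 - 2
  leading term x_2: no divisor's leading term divides it; move -x_2 to the remainder.
  leading term 1: no divisor's leading term divides it; move -2 to the remainder.
  remainder -x_2 - 2 ≠ 0; add h_6 = -x_2 - 2 to the basis.

The other S-polynomials (S(f_2,f_3), S(f_1,h_4), S(f_3,h_4), S(f_1,h_5), S(f_2,h_5), S(f_3,h_5), S(h_4,h_5), S(f_1,h_6), S(f_2,h_6), S(f_3,h_6), S(h_4,h_6), S(h_5,h_6)) all reduce to 0 modulo the current basis, so we have a Gröbner basis.
Inter-reduce: drop elements whose leading term is divisible by another's, tail-reduce, and make monic.
Reduced Gröbner basis: {x_1, x_2 + 2}.
Label its elements g_1 = x_1, g_2 = x_2 + 2.

Reduce p = x_1*x_2**2 modulo G:
  leading term x_1*x_2**2: subtract (x_2**2)·g_1 from x_1*x_2**2 → 0
  normal form = 0.
Since the normal form is 0, p ∈ I.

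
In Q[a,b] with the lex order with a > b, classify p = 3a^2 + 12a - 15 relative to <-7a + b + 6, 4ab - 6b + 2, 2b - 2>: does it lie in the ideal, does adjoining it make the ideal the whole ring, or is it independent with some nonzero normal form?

First compute the reduced Gröbner basis of I by Buchberger's algorithm.
f_1 = -7a + b + 6, LT = a.
f_2 = 4ab - 6b + 2, LT = ab.
f_3 = 2b - 2, LT = b.

The S-polynomials (S(f_1,f_2), S(f_1,f_3), S(f_2,f_3)) all reduce to 0 modulo the current basis, so we have a Gröbner basis.
Inter-reduce: drop elements whose leading term is divisible by another's, tail-reduce, and make monic.
Reduced Gröbner basis: {a - 1, b - 1}.
Label its elements g_1 = a - 1, g_2 = b - 1.

Reduce p = 3a^2 + 12a - 15 modulo G:
  leading term a^2: subtract (3a)·g_1 from 3a^2 + 12a - 15 → 15a - 15
  leading term a: subtract (15)·g_1 from 15a - 15 → 0
  normal form = 0.
Since the normal form is 0, p ∈ I.

The remainder on division by a Gröbner basis is unique — it is the normal form.

3a^2 + 12a - 15 lies in I (it reduces to 0).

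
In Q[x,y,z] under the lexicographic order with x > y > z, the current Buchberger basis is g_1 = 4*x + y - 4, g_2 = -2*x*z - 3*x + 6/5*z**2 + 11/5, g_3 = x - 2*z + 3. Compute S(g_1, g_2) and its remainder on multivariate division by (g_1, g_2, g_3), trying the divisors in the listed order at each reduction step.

S(g_1, g_2) = -3/2*x + 1/4*y*z + 3/5*z**2 - z + 11/10; remainder on division = 1/4*y*z + 3/8*y + 3/5*z**2 - z - 2/5.

lcm(LM(g_1), LM(g_2)) = x*z.
S = (lcm/LT(g_1))·g_1 − (lcm/LT(g_2))·g_2 = -3/2*x + 1/4*y*z + 3/5*z**2 - z + 11/10.
Reduce S modulo (g_1, g_2, g_3) in that order:
  leading term x: subtract (-3/8)·g_1 from -3/2*x + 1/4*y*z + 3/5*z**2 - z + 11/10 → 1/4*y*z + 3/8*y + 3/5*z**2 - z - 2/5
  leading term y*z: no divisor's leading term divides it; move 1/4*y*z to the remainder.
  leading term y: no divisor's leading term divides it; move 3/8*y to the remainder.
  leading term z**2: no divisor's leading term divides it; move 3/5*z**2 to the remainder.
  leading term z: no divisor's leading term divides it; move -z to the remainder.
  leading term 1: no divisor's leading term divides it; move -2/5 to the remainder.
The remainder 1/4*y*z + 3/8*y + 3/5*z**2 - z - 2/5 is nonzero, so it would be added as the next basis element.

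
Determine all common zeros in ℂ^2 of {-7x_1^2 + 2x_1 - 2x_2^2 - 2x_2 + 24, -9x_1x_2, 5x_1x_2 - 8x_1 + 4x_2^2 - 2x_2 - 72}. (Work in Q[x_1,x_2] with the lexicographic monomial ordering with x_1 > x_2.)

Compute a lex Gröbner basis by Buchberger's algorithm.
f_1 = -7x_1^2 + 2x_1 - 2x_2^2 - 2x_2 + 24, LT = x_1^2.
f_2 = -9x_1x_2, LT = x_1x_2.
f_3 = 5x_1x_2 - 8x_1 + 4x_2^2 - 2x_2 - 72, LT = x_1x_2.

S(f_1,f_2): lcm = x_1^2x_2. S = -2/7x_1x_2 + 2/7x_2^3 + 2/7x_2^2 - 24/7x_2.
  leading term x_1x_2: subtract (2/63)·f_2 from -2/7x_1x_2 + 2/7x_2^3 + 2/7x_2^2 - 24/7x_2 → 2/7x_2^3 + 2/7x_2^2 - 24/7x_2
  leading term x_2^3: no divisor's leading term divides it; move 2/7x_2^3 to the remainder.
  leading term x_2^2: no divisor's leading term divides it; move 2/7x_2^2 to the remainder.
  leading term x_2: no divisor's leading term divides it; move -24/7x_2 to the remainder.
  remainder 2/7x_2^3 + 2/7x_2^2 - 24/7x_2 ≠ 0; add h_4 = 2/7x_2^3 + 2/7x_2^2 - 24/7x_2 to the basis.

S(f_1,f_3): lcm = x_1^2x_2. S = 8/5x_1^2 - 4/5x_1x_2^2 + 4/35x_1x_2 + 72/5x_1 + 2/7x_2^3 + 2/7x_2^2 - 24/7x_2.
  leading term x_1^2: subtract (-8/35)·f_1 from 8/5x_1^2 - 4/5x_1x_2^2 + 4/35x_1x_2 + 72/5x_1 + 2/7x_2^3 + 2/7x_2^2 - 24/7x_2 → -4/5x_1x_2^2 + 4/35x_1x_2 + 104/7x_1 + 2/7x_2^3 - 6/35x_2^2 - 136/35x_2 + 192/35
  leading term x_1x_2^2: subtract (4/45x_2)·f_2 from -4/5x_1x_2^2 + 4/35x_1x_2 + 104/7x_1 + 2/7x_2^3 - 6/35x_2^2 - 136/35x_2 + 192/35 → 4/35x_1x_2 + 104/7x_1 + 2/7x_2^3 - 6/35x_2^2 - 136/35x_2 + 192/35
  leading term x_1x_2: subtract (-4/315)·f_2 from 4/35x_1x_2 + 104/7x_1 + 2/7x_2^3 - 6/35x_2^2 - 136/35x_2 + 192/35 → 104/7x_1 + 2/7x_2^3 - 6/35x_2^2 - 136/35x_2 + 192/35
  leading term x_1: no divisor's leading term divides it; move 104/7x_1 to the remainder.
  leading term x_2^3: subtract (1)·h_4 from 2/7x_2^3 - 6/35x_2^2 - 136/35x_2 + 192/35 → -16/35x_2^2 - 16/35x_2 + 192/35
  leading term x_2^2: no divisor's leading term divides it; move -16/35x_2^2 to the remainder.
  leading term x_2: no divisor's leading term divides it; move -16/35x_2 to the remainder.
  leading term 1: no divisor's leading term divides it; move 192/35 to the remainder.
  remainder 104/7x_1 - 16/35x_2^2 - 16/35x_2 + 192/35 ≠ 0; add h_5 = 104/7x_1 - 16/35x_2^2 - 16/35x_2 + 192/35 to the basis.

S(f_2,f_3): lcm = x_1x_2. S = 8/5x_1 - 4/5x_2^2 + 2/5x_2 + 72/5.
  leading term x_1: subtract (7/65)·h_5 from 8/5x_1 - 4/5x_2^2 + 2/5x_2 + 72/5 → -244/325x_2^2 + 146/325x_2 + 4488/325
  leading term x_2^2: no divisor's leading term divides it; move -244/325x_2^2 to the remainder.
  leading term x_2: no divisor's leading term divides it; move 146/325x_2 to the remainder.
  leading term 1: no divisor's leading term divides it; move 4488/325 to the remainder.
  remainder -244/325x_2^2 + 146/325x_2 + 4488/325 ≠ 0; add h_6 = -244/325x_2^2 + 146/325x_2 + 4488/325 to the basis.

S(f_3,h_4): lcm = x_1x_2^3. S = -13/5x_1x_2^2 + 12x_1x_2 + 4/5x_2^4 - 2/5x_2^3 - 72/5x_2^2.
  leading term x_1x_2^2: subtract (13/45x_2)·f_2 from -13/5x_1x_2^2 + 12x_1x_2 + 4/5x_2^4 - 2/5x_2^3 - 72/5x_2^2 → 12x_1x_2 + 4/5x_2^4 - 2/5x_2^3 - 72/5x_2^2
  leading term x_1x_2: subtract (-4/3)·f_2 from 12x_1x_2 + 4/5x_2^4 - 2/5x_2^3 - 72/5x_2^2 → 4/5x_2^4 - 2/5x_2^3 - 72/5x_2^2
  leading term x_2^4: subtract (14/5x_2)·h_4 from 4/5x_2^4 - 2/5x_2^3 - 72/5x_2^2 → -6/5x_2^3 - 24/5x_2^2
  leading term x_2^3: subtract (-21/5)·h_4 from -6/5x_2^3 - 24/5x_2^2 → -18/5x_2^2 - 72/5x_2
  leading term x_2^2: subtract (585/122)·h_6 from -18/5x_2^2 - 72/5x_2 → -5049/305x_2 - 20196/305
  leading term x_2: no divisor's leading term divides it; move -5049/305x_2 to the remainder.
  leading term 1: no divisor's leading term divides it; move -20196/305 to the remainder.
  remainder -5049/305x_2 - 20196/305 ≠ 0; add h_7 = -5049/305x_2 - 20196/305 to the basis.

The other S-polynomials (S(f_1,h_4), S(f_2,h_4), S(f_1,h_5), S(f_2,h_5), S(f_3,h_5), S(h_4,h_5), S(f_1,h_6), S(f_2,h_6), S(f_3,h_6), S(h_4,h_6), S(h_5,h_6), S(f_1,h_7), S(f_2,h_7), S(f_3,h_7), S(h_4,h_7), S(h_5,h_7), S(h_6,h_7)) all reduce to 0 modulo the current basis, so we have a Gröbner basis.
Inter-reduce: drop elements whose leading term is divisible by another's, tail-reduce, and make monic.
Reduced Gröbner basis: {x_1, x_2 + 4}.

Elimination: the polynomial x_2 + 4 lies in the elimination ideal for x_2, so x_2 ∈ {-4}. For each such x_2, the remaining basis elements (now univariate) give the rest of the solution.
  x_2 = -4: the earlier basis element becomes x_1 = 0, giving x_1 = 0 — point (0, -4).
Check: every point annihilates each of the original generators.
A lex Gröbner basis triangularizes the system, enabling back-substitution.

{(0, -4)}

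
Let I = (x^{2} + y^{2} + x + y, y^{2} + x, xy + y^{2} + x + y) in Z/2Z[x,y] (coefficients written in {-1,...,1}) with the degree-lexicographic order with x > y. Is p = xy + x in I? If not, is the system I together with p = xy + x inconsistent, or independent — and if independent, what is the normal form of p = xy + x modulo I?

First compute the reduced Gröbner basis of I by Buchberger's algorithm.
f_1 = x^{2} + y^{2} + x + y, LT = x^{2}.
f_2 = y^{2} + x, LT = y^{2}.
f_3 = xy + y^{2} + x + y, LT = xy.

S(f_1,f_3): lcm = x^{2}y. S = xy^{2} + y^{3} + x^{2} + y^{2}.
  leading term xy^{2}: subtract (x)·f_2 from xy^{2} + y^{3} + x^{2} + y^{2} → y^{3} + y^{2}
  leading term y^{3}: subtract (y)·f_2 from y^{3} + y^{2} → xy + y^{2}
  leading term xy: subtract (1)·f_3 from xy + y^{2} → x + y
  leading term x: no divisor's leading term divides it; move x to the remainder.
  leading term y: no divisor's leading term divides it; move y to the remainder.
  remainder x + y ≠ 0; add h_4 = x + y to the basis.

The other S-polynomials (S(f_1,f_2), S(f_2,f_3), S(f_1,h_4), S(f_2,h_4), S(f_3,h_4)) all reduce to 0 modulo the current basis, so we have a Gröbner basis.
Inter-reduce: drop elements whose leading term is divisible by another's, tail-reduce, and make monic.
Reduced Gröbner basis: {y^{2} + y, x + y}.
Label its elements g_1 = y^{2} + y, g_2 = x + y.

Reduce p = xy + x modulo G:
  leading term xy: subtract (y)·g_2 from xy + x → y^{2} + x
  leading term y^{2}: subtract (1)·g_1 from y^{2} + x → x + y
  leading term x: subtract (1)·g_2 from x + y → 0
  normal form = 0.
Since the normal form is 0, p ∈ I.

xy + x lies in I (it reduces to 0).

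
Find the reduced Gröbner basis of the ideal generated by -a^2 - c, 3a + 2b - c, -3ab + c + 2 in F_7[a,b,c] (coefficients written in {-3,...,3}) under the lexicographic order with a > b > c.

G = {a - c^2, b - 2c^2 + 3c, c^3 + 1}

f_1 = -a^2 - c, LT = a^2.
f_2 = 3a + 2b - c, LT = a.
f_3 = -3ab + c + 2, LT = ab.

S(f_1,f_2): lcm = a^2. S = -3ab - 2ac + c.
  reduce S modulo (f_1, f_2, f_3):
  remainder 2b^2 - 2bc - 3c^2 + c ≠ 0; add g_4 = 2b^2 - 2bc - 3c^2 + c to the basis.

S(f_1,f_3): lcm = a^2b. S = -2ac + 3a + bc.
  reduce S modulo (f_1, f_2, f_3, g_4):
  remainder -2b - 3c^2 + c ≠ 0; add g_5 = -2b - 3c^2 + c to the basis.

S(f_2,f_3): lcm = ab. S = 3b^2 + 2bc - 2c + 3.
  reduce S modulo (f_1, f_2, f_3, g_4, g_5):
  remainder 3c^3 + 3 ≠ 0; add g_6 = 3c^3 + 3 to the basis.

The other S-polynomials (S(f_1,g_4), S(f_2,g_4), S(f_3,g_4), S(f_1,g_5), S(f_2,g_5), S(f_3,g_5), S(g_4,g_5), S(f_1,g_6), S(f_2,g_6), S(f_3,g_6), S(g_4,g_6), S(g_5,g_6)) all reduce to 0 modulo the current basis, so we have a Gröbner basis.
Inter-reduce: drop elements whose leading term is divisible by another's, tail-reduce, and make monic.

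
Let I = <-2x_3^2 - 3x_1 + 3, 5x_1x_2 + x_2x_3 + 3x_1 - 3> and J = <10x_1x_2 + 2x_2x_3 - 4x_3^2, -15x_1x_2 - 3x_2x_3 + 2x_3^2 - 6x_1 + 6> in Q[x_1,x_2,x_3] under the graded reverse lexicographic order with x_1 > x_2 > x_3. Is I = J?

Yes, the ideals are equal.

Equality of ideals is decidable: compute both reduced Gröbner bases (unique for the ordering) and check whether they agree.
Buchberger on the first generating set:
f_1 = -2x_3^2 - 3x_1 + 3, LT = x_3^2.
f_2 = 5x_1x_2 + x_2x_3 + 3x_1 - 3, LT = x_1x_2.

The S-polynomials (S(f_1,f_2)) all reduce to 0 modulo the current basis, so we have a Gröbner basis.
Inter-reduce: drop elements whose leading term is divisible by another's, tail-reduce, and make monic.
Reduced Gröbner basis: {x_1x_2 + 1/5x_2x_3 + 3/5x_1 - 3/5, x_3^2 + 3/2x_1 - 3/2}.

Buchberger on the second generating set:
h_1 = 10x_1x_2 + 2x_2x_3 - 4x_3^2, LT = x_1x_2.
h_2 = -15x_1x_2 - 3x_2x_3 + 2x_3^2 - 6x_1 + 6, LT = x_1x_2.

S(h_1,h_2): lcm = x_1x_2. S = -4/15x_3^2 - 2/5x_1 + 2/5.
  leading term x_3^2: no divisor's leading term divides it; move -4/15x_3^2 to the remainder.
  leading term x_1: no divisor's leading term divides it; move -2/5x_1 to the remainder.
  leading term 1: no divisor's leading term divides it; move 2/5 to the remainder.
  remainder -4/15x_3^2 - 2/5x_1 + 2/5 ≠ 0; add k_3 = -4/15x_3^2 - 2/5x_1 + 2/5 to the basis.

The other S-polynomials (S(h_1,k_3), S(h_2,k_3)) all reduce to 0 modulo the current basis, so we have a Gröbner basis.
Inter-reduce: drop elements whose leading term is divisible by another's, tail-reduce, and make monic.
Reduced Gröbner basis: {x_1x_2 + 1/5x_2x_3 + 3/5x_1 - 3/5, x_3^2 + 3/2x_1 - 3/2}.

Same reduced basis, so the two generating sets span the same ideal.
The same test decides containment: I ⊆ J iff every generator of I reduces to 0 modulo a Gröbner basis of J.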